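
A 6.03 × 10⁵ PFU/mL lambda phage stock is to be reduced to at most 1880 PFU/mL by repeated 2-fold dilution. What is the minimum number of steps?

9

Need 2ⁿ ≥ 321, so n ≥ log(321)/log(2) = 8.33.
Minimum whole steps: n = 9.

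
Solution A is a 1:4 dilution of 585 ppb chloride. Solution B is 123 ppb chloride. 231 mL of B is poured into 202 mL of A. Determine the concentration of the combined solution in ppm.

0.134 ppm

C_A = 585 ppb / 4 = 146 ppb.
C_mix = (C_A·V_A + C_B·V_B)/(V_A + V_B) = (146×202 + 123×231) / 433.0 = 134 ppb = 0.134 ppm.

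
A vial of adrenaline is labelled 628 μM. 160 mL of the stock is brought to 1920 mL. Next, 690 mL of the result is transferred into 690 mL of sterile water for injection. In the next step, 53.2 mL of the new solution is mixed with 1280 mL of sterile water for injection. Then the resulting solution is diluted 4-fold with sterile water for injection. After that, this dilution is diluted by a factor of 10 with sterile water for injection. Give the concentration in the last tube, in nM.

Overall dilution factor = 12 × 2 × 25.06 × 4 × 10 = 2.41 × 10⁴.
628 μM / 2.41 × 10⁴ = 0.0261 μM = 26.1 nM.

26.1 nM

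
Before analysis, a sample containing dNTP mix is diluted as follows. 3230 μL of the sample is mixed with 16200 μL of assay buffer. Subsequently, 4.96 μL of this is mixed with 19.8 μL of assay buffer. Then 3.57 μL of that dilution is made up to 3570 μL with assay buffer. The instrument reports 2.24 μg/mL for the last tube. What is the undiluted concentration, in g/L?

Overall dilution factor = 6.015 × 4.992 × 1000 = 3.00 × 10⁴.
Original = 2.24 μg/mL × 3.00 × 10⁴ = 6.73 × 10⁴ μg/mL = 67.3 g/L.

67.3 g/L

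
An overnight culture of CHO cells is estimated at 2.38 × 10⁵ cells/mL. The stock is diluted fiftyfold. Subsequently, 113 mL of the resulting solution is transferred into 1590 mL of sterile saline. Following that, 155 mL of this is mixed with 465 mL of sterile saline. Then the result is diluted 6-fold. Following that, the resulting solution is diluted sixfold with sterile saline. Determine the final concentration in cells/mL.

Overall dilution factor = 50 × 15.07 × 4 × 6 × 6 = 1.09 × 10⁵.
2.38 × 10⁵ cells/mL / 1.09 × 10⁵ = 2.19 cells/mL.

2.19 cells/mL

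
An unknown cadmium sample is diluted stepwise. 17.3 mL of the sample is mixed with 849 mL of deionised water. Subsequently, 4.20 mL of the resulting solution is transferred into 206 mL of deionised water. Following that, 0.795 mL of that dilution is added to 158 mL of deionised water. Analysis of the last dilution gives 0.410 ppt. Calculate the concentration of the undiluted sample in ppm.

Overall dilution factor = 50.08 × 50.05 × 199.7 = 5.01 × 10⁵.
Original = 0.410 ppt × 5.01 × 10⁵ = 2.05 × 10⁵ ppt = 0.205 ppm.

0.205 ppm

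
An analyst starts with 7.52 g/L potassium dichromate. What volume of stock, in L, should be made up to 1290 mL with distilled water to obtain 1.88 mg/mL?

1.88 mg/mL = 1.88 g/L.
V₁ = C₂V₂/C₁ = 1.88 × 1290 / 7.52 = 322 mL = 0.323 L.

0.323 L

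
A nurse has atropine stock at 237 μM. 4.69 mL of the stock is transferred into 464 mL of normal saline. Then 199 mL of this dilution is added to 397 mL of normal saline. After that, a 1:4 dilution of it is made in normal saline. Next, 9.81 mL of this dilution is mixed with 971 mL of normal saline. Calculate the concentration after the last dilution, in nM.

Overall dilution factor = 99.93 × 2.995 × 4 × 99.98 = 1.20 × 10⁵.
237 μM / 1.20 × 10⁵ = 1.98 × 10⁻³ μM = 1.98 nM.

1.98 nM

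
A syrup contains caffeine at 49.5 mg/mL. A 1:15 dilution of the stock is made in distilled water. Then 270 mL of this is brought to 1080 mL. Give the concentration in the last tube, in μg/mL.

825 μg/mL

Overall dilution factor = 15 × 4 = 60.0.
49.5 mg/mL / 60.0 = 0.825 mg/mL = 825 μg/mL.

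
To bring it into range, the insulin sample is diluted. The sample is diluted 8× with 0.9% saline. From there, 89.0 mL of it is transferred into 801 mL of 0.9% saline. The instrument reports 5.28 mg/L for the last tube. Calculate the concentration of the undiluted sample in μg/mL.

422 μg/mL

Overall dilution factor = 8 × 10 = 80.0.
Original = 5.28 mg/L × 80.0 = 422 mg/L = 422 μg/mL.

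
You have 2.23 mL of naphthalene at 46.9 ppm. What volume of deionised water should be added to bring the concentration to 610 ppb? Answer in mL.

610 ppb = 0.610 ppm.
V₂ = C₁V₁/C₂ = 46.9 × 2.23 / 0.610 = 171 mL.
Diluent to add = V₂ − V₁ = 171 − 2.23 = 169 mL.

169 mL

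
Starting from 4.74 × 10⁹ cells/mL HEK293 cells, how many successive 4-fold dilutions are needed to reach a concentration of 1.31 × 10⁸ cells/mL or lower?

Need 4ⁿ ≥ 36.2, so n ≥ log(36.2)/log(4) = 2.59.
Minimum whole steps: n = 3.

3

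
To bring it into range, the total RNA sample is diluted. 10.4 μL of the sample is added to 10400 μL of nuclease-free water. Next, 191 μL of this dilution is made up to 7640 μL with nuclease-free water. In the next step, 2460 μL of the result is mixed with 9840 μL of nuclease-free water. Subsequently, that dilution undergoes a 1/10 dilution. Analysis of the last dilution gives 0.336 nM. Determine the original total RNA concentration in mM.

0.673 mM

Overall dilution factor = 1001 × 40 × 5 × 10 = 2.00 × 10⁶.
Original = 0.336 nM × 2.00 × 10⁶ = 6.73 × 10⁵ nM = 0.673 mM.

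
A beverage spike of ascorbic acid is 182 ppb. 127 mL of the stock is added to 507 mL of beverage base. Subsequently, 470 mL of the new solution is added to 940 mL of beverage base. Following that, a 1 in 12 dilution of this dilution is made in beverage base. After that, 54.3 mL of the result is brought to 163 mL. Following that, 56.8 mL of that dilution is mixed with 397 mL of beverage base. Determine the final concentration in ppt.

42.2 ppt

Overall dilution factor = 4.992 × 3 × 12 × 3.002 × 7.989 = 4310.
182 ppb / 4310 = 0.0422 ppb = 42.2 ppt.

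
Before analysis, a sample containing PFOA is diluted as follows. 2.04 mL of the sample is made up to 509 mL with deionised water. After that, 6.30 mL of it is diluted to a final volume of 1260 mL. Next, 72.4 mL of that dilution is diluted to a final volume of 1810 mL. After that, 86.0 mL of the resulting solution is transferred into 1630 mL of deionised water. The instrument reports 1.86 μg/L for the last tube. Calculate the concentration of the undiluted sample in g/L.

Overall dilution factor = 249.5 × 200 × 25 × 19.95 = 2.49 × 10⁷.
Original = 1.86 μg/L × 2.49 × 10⁷ = 4.63 × 10⁷ μg/L = 46.3 g/L.

46.3 g/L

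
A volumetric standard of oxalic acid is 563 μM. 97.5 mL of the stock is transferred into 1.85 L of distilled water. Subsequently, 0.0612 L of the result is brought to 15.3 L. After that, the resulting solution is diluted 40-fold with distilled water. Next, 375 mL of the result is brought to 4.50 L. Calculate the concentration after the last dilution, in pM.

Overall dilution factor = 19.97 × 250 × 40 × 12 = 2.40 × 10⁶.
563 μM / 2.40 × 10⁶ = 2.35 × 10⁻⁴ μM = 235 pM.

235 pM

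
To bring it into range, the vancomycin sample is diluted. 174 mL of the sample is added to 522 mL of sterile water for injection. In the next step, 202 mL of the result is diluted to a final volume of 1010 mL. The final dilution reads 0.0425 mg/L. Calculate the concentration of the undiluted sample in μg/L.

850 μg/L

Overall dilution factor = 4 × 5 = 20.0.
Original = 0.0425 mg/L × 20.0 = 0.850 mg/L = 850 μg/L.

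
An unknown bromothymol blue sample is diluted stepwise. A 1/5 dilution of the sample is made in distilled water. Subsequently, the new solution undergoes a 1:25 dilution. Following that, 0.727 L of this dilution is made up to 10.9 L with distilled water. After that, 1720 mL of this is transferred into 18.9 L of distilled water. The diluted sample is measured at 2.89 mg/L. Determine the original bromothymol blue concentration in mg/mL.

Overall dilution factor = 5 × 25 × 14.99 × 11.99 = 2.25 × 10⁴.
Original = 2.89 mg/L × 2.25 × 10⁴ = 6.49 × 10⁴ mg/L = 64.9 mg/mL.

64.9 mg/mL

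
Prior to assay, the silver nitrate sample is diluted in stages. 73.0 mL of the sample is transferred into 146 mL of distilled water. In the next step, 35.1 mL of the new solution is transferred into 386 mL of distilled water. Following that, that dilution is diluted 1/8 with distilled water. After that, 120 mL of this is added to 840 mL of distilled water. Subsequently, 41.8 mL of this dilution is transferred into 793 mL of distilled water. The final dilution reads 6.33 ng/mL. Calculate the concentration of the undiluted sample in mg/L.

291 mg/L

Overall dilution factor = 3 × 12.00 × 8 × 8 × 19.97 = 4.60 × 10⁴.
Original = 6.33 ng/mL × 4.60 × 10⁴ = 2.91 × 10⁵ ng/mL = 291 mg/L.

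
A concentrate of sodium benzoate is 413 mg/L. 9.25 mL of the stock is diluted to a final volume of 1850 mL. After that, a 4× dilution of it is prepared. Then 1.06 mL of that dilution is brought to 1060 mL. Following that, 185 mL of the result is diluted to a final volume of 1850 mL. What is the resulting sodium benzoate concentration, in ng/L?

Overall dilution factor = 200 × 4 × 1000 × 10 = 8.00 × 10⁶.
413 mg/L / 8.00 × 10⁶ = 5.16 × 10⁻⁵ mg/L = 51.6 ng/L.

51.6 ng/L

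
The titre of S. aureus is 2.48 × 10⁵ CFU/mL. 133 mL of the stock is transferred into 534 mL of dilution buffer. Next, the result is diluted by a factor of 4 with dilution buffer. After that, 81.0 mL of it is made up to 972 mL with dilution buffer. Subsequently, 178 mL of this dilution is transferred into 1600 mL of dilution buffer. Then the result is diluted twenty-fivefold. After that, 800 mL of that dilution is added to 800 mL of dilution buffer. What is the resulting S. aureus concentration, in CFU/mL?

Overall dilution factor = 5.015 × 4 × 12 × 9.989 × 25 × 2 = 1.20 × 10⁵.
2.48 × 10⁵ CFU/mL / 1.20 × 10⁵ = 2.06 CFU/mL.

2.06 CFU/mL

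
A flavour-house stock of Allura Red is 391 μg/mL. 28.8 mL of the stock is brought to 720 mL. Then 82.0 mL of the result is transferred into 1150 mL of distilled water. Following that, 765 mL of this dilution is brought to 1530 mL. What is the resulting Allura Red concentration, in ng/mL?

520 ng/mL

Overall dilution factor = 25 × 15.02 × 2 = 751.
391 μg/mL / 751 = 0.520 μg/mL = 520 ng/mL.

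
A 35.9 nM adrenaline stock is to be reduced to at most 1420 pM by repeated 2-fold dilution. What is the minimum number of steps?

Need 2ⁿ ≥ 25.3, so n ≥ log(25.3)/log(2) = 4.66.
Minimum whole steps: n = 5.

5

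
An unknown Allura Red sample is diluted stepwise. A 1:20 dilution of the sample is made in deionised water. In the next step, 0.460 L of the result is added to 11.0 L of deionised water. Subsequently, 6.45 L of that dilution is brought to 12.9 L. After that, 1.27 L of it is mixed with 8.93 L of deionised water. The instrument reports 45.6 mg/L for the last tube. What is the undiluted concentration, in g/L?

365 g/L

Overall dilution factor = 20 × 24.91 × 2 × 8.031 = 8004.
Original = 45.6 mg/L × 8004 = 3.65 × 10⁵ mg/L = 365 g/L.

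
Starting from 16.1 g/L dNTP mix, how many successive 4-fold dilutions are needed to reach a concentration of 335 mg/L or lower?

Need 4ⁿ ≥ 48.1, so n ≥ log(48.1)/log(4) = 2.79.
Minimum whole steps: n = 3.

3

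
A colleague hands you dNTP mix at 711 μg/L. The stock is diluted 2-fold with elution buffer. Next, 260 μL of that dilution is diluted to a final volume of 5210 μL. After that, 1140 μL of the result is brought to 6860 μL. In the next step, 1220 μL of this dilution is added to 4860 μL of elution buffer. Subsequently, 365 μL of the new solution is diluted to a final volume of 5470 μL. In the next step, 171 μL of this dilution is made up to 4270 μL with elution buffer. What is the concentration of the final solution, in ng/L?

1.58 ng/L

Overall dilution factor = 2 × 20.04 × 6.018 × 4.984 × 14.99 × 24.97 = 4.50 × 10⁵.
711 μg/L / 4.50 × 10⁵ = 1.58 × 10⁻³ μg/L = 1.58 ng/L.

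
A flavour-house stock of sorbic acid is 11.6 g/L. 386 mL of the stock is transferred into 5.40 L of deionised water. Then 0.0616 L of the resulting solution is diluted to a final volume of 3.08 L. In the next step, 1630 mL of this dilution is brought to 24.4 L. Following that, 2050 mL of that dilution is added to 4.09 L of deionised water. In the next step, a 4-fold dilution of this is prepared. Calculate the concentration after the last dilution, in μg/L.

86.3 μg/L

Overall dilution factor = 14.99 × 50 × 14.97 × 2.995 × 4 = 1.34 × 10⁵.
11.6 g/L / 1.34 × 10⁵ = 8.63 × 10⁻⁵ g/L = 86.3 μg/L.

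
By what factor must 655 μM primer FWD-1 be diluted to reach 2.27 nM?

2.89 × 10⁵

Factor = C₀/C_target = 655 μM / 2.27 nM = 2.89 × 10⁵.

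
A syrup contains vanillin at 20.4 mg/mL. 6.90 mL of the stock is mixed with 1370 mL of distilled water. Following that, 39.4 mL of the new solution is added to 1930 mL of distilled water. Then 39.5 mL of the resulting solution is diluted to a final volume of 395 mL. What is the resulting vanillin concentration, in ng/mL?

Overall dilution factor = 199.6 × 49.98 × 10 = 9.97 × 10⁴.
20.4 mg/mL / 9.97 × 10⁴ = 2.05 × 10⁻⁴ mg/mL = 205 ng/mL.

205 ng/mL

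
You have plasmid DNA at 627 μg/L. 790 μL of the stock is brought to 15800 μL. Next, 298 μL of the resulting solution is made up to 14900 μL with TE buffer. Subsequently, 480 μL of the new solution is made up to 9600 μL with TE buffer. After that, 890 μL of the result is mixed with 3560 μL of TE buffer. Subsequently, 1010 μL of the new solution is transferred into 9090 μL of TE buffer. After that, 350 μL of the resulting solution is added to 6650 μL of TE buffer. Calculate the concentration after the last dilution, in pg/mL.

0.0313 pg/mL

Overall dilution factor = 20 × 50 × 20 × 5 × 10 × 20 = 2.00 × 10⁷.
627 μg/L / 2.00 × 10⁷ = 3.14 × 10⁻⁵ μg/L = 0.0313 pg/mL.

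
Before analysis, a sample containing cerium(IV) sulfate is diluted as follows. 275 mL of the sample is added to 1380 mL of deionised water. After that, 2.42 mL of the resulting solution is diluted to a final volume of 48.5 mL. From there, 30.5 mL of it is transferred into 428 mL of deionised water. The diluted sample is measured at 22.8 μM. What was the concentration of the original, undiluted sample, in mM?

41.3 mM

Overall dilution factor = 6.018 × 20.04 × 15.03 = 1813.
Original = 22.8 μM × 1813 = 4.13 × 10⁴ μM = 41.3 mM.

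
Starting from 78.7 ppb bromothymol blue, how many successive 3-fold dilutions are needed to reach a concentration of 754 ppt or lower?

5

Need 3ⁿ ≥ 104, so n ≥ log(104)/log(3) = 4.23.
Minimum whole steps: n = 5.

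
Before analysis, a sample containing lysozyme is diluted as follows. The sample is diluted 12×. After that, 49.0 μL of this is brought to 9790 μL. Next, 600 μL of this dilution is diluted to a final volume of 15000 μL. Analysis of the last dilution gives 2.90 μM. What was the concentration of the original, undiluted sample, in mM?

174 mM

Overall dilution factor = 12 × 199.8 × 25 = 5.99 × 10⁴.
Original = 2.90 μM × 5.99 × 10⁴ = 1.74 × 10⁵ μM = 174 mM.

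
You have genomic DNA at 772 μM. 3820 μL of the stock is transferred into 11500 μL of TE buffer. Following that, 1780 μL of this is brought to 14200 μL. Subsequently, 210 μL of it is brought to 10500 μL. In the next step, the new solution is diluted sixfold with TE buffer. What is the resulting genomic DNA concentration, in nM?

Overall dilution factor = 4.010 × 7.978 × 50 × 6 = 9598.
772 μM / 9598 = 0.0804 μM = 80.4 nM.

80.4 nM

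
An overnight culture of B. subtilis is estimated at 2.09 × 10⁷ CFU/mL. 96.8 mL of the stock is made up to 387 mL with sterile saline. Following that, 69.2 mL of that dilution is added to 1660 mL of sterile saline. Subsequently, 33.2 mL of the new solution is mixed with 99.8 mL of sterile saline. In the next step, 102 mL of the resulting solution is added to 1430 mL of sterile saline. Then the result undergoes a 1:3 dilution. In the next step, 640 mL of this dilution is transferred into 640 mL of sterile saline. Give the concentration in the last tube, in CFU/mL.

Overall dilution factor = 3.998 × 24.99 × 4.006 × 15.02 × 3 × 2 = 3.61 × 10⁴.
2.09 × 10⁷ CFU/mL / 3.61 × 10⁴ = 579 CFU/mL.

579 CFU/mL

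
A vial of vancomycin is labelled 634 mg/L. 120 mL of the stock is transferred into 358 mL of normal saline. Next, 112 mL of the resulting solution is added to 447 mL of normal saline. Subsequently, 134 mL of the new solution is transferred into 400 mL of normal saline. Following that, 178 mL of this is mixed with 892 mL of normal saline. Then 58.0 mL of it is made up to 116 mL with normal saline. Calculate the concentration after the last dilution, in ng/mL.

666 ng/mL

Overall dilution factor = 3.983 × 4.991 × 3.985 × 6.011 × 2 = 953.
634 mg/L / 953 = 0.666 mg/L = 666 ng/mL.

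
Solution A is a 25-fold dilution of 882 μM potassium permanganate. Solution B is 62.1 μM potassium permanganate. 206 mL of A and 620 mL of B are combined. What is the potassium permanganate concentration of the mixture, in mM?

C_A = 882 μM / 25 = 35.3 μM.
C_mix = (C_A·V_A + C_B·V_B)/(V_A + V_B) = (35.3×206 + 62.1×620) / 826.0 = 55.4 μM = 0.0554 mM.

0.0554 mM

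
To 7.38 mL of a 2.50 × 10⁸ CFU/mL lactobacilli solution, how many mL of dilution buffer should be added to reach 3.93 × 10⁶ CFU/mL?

V₂ = C₁V₁/C₂ = 2.50 × 10⁸ × 7.38 / 3.93 × 10⁶ = 469 mL.
Diluent to add = V₂ − V₁ = 469 − 7.38 = 462 mL.

462 mL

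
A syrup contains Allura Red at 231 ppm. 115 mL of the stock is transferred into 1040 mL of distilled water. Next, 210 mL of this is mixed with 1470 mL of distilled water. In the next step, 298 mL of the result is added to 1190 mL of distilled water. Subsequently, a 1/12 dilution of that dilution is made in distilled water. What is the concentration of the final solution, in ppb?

Overall dilution factor = 10.04 × 8 × 4.993 × 12 = 4814.
231 ppm / 4814 = 0.0480 ppm = 48.0 ppb.

48.0 ppb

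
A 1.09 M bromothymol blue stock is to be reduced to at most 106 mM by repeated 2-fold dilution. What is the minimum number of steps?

Need 2ⁿ ≥ 10.3, so n ≥ log(10.3)/log(2) = 3.36.
Minimum whole steps: n = 4.

4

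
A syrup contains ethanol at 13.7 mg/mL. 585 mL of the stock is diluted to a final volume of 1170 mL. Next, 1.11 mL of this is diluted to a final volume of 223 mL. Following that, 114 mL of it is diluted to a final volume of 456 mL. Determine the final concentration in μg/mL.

8.52 μg/mL

Overall dilution factor = 2 × 200.9 × 4 = 1607.
13.7 mg/mL / 1607 = 8.52 × 10⁻³ mg/mL = 8.52 μg/mL.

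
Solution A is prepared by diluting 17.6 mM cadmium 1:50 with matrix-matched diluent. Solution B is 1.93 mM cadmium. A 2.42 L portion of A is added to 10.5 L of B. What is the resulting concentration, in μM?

C_A = 17.6 mM / 50 = 0.352 mM.
C_mix = (C_A·V_A + C_B·V_B)/(V_A + V_B) = (0.352×2.42 + 1.93×10.5) / 12.92 = 1.63 mM = 1630 μM.

1630 μM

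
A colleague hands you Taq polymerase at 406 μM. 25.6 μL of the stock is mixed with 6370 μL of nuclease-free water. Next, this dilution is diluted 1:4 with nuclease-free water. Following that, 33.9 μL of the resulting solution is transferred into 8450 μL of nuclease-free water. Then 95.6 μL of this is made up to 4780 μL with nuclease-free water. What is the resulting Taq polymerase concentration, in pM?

Overall dilution factor = 249.8 × 4 × 250.3 × 50 = 1.25 × 10⁷.
406 μM / 1.25 × 10⁷ = 3.25 × 10⁻⁵ μM = 32.5 pM.

32.5 pM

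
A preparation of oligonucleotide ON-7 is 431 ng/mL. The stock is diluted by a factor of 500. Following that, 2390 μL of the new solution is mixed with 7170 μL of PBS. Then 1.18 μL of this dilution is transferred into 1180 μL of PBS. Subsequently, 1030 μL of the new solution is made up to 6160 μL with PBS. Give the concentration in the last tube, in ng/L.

0.0360 ng/L

Overall dilution factor = 500 × 4 × 1001 × 5.981 = 1.20 × 10⁷.
431 ng/mL / 1.20 × 10⁷ = 3.60 × 10⁻⁵ ng/mL = 0.0360 ng/L.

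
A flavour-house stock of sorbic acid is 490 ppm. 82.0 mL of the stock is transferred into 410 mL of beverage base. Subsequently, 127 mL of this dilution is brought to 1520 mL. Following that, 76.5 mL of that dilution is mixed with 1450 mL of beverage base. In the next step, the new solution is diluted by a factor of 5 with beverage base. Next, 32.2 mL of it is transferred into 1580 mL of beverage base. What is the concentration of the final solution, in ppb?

1.37 ppb

Overall dilution factor = 6 × 11.97 × 19.95 × 5 × 50.07 = 3.59 × 10⁵.
490 ppm / 3.59 × 10⁵ = 1.37 × 10⁻³ ppm = 1.37 ppb.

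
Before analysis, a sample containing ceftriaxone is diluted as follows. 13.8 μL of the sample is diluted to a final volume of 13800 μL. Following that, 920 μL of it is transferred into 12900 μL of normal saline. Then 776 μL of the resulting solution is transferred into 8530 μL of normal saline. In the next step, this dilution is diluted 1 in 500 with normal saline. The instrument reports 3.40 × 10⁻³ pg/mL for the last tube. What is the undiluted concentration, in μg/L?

Overall dilution factor = 1000 × 15.02 × 11.99 × 500 = 9.01 × 10⁷.
Original = 3.40 × 10⁻³ pg/mL × 9.01 × 10⁷ = 3.06 × 10⁵ pg/mL = 306 μg/L.

306 μg/L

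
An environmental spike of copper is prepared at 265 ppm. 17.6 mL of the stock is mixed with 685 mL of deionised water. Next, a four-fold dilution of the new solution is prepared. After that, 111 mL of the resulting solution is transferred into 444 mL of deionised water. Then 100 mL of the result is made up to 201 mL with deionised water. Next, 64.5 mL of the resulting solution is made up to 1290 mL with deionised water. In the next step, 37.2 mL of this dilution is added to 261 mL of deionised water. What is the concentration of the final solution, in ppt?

1030 ppt

Overall dilution factor = 39.92 × 4 × 5 × 2.010 × 20 × 8.016 = 2.57 × 10⁵.
265 ppm / 2.57 × 10⁵ = 1.03 × 10⁻³ ppm = 1030 ppt.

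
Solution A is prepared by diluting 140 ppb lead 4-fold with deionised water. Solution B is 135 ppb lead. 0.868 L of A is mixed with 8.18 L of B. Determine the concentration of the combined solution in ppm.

C_A = 140 ppb / 4 = 35.0 ppb.
C_mix = (C_A·V_A + C_B·V_B)/(V_A + V_B) = (35.0×0.868 + 135×8.18) / 9.048 = 125 ppb = 0.125 ppm.

0.125 ppm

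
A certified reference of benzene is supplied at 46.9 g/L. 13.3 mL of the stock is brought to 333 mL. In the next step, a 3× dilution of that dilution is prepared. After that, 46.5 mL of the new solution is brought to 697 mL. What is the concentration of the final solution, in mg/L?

Overall dilution factor = 25.04 × 3 × 14.99 = 1126.
46.9 g/L / 1126 = 0.0417 g/L = 41.7 mg/L.

41.7 mg/L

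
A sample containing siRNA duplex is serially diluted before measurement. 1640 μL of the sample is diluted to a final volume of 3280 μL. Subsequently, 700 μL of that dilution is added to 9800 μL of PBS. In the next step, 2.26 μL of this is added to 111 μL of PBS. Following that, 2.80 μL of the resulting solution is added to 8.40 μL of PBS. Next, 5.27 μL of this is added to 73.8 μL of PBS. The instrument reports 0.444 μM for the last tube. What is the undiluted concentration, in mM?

40.1 mM

Overall dilution factor = 2 × 15 × 50.12 × 4 × 15.00 = 9.02 × 10⁴.
Original = 0.444 μM × 9.02 × 10⁴ = 4.01 × 10⁴ μM = 40.1 mM.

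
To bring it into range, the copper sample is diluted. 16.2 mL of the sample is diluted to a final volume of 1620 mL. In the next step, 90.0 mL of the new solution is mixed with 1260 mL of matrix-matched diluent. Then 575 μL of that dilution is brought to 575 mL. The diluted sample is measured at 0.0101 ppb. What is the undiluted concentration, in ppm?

Overall dilution factor = 100 × 15 × 1000 = 1.50 × 10⁶.
Original = 0.0101 ppb × 1.50 × 10⁶ = 1.52 × 10⁴ ppb = 15.2 ppm.

15.2 ppm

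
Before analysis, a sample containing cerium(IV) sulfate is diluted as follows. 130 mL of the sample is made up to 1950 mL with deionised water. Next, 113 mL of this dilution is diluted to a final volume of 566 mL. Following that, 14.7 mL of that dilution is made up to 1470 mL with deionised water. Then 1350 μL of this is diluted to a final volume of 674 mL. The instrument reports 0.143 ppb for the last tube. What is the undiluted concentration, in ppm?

536 ppm

Overall dilution factor = 15 × 5.009 × 100 × 499.3 = 3.75 × 10⁶.
Original = 0.143 ppb × 3.75 × 10⁶ = 5.36 × 10⁵ ppb = 536 ppm.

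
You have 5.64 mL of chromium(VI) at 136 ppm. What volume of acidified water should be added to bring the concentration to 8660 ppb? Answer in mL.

82.9 mL

8660 ppb = 8.66 ppm.
V₂ = C₁V₁/C₂ = 136 × 5.64 / 8.66 = 88.6 mL.
Diluent to add = V₂ − V₁ = 88.6 − 5.64 = 82.9 mL.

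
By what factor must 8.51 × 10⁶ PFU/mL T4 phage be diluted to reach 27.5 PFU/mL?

3.09 × 10⁵

Factor = C₀/C_target = 8.51 × 10⁶ PFU/mL / 27.5 PFU/mL = 3.09 × 10⁵.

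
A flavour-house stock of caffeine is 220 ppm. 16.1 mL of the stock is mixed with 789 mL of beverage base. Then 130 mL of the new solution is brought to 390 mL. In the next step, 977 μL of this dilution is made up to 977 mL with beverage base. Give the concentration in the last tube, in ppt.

Overall dilution factor = 50.01 × 3 × 1000 = 1.50 × 10⁵.
220 ppm / 1.50 × 10⁵ = 1.47 × 10⁻³ ppm = 1470 ppt.

1470 ppt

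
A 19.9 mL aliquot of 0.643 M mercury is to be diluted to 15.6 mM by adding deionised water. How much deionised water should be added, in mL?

800 mL

15.6 mM = 0.0156 M.
V₂ = C₁V₁/C₂ = 0.643 × 19.9 / 0.0156 = 820 mL.
Diluent to add = V₂ − V₁ = 820 − 19.9 = 800 mL.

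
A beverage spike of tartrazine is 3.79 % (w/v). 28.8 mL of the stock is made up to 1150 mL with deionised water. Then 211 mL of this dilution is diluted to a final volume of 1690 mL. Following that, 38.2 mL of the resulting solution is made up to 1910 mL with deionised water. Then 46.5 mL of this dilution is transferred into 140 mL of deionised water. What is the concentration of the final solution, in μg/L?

Overall dilution factor = 39.93 × 8.009 × 50 × 4.011 = 6.41 × 10⁴.
3.79 % (w/v) / 6.41 × 10⁴ = 5.91 × 10⁻⁵ % (w/v) = 591 μg/L.

591 μg/L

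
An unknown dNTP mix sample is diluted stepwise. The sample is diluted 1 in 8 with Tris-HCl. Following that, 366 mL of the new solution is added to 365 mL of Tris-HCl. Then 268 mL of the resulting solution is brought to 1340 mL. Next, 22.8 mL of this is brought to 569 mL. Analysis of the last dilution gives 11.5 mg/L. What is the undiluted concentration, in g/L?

Overall dilution factor = 8 × 1.997 × 5 × 24.96 = 1994.
Original = 11.5 mg/L × 1994 = 2.29 × 10⁴ mg/L = 22.9 g/L.

22.9 g/L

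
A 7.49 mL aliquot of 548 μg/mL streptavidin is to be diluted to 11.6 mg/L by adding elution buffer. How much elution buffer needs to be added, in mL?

11.6 mg/L = 11.6 μg/mL.
V₂ = C₁V₁/C₂ = 548 × 7.49 / 11.6 = 354 mL.
Diluent to add = V₂ − V₁ = 354 − 7.49 = 346 mL.

346 mL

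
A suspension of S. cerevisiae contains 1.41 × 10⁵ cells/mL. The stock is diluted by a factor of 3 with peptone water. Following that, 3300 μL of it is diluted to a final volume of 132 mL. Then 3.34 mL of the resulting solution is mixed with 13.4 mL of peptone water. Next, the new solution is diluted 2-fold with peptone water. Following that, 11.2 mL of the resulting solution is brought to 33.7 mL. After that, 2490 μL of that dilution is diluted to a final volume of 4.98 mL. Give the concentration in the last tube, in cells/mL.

Overall dilution factor = 3 × 40 × 5.012 × 2 × 3.009 × 2 = 7239.
1.41 × 10⁵ cells/mL / 7239 = 19.5 cells/mL.

19.5 cells/mL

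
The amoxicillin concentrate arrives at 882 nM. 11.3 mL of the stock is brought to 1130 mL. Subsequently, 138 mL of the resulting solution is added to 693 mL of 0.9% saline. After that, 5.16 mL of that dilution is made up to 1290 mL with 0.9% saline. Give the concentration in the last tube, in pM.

5.86 pM

Overall dilution factor = 100 × 6.022 × 250 = 1.51 × 10⁵.
882 nM / 1.51 × 10⁵ = 5.86 × 10⁻³ nM = 5.86 pM.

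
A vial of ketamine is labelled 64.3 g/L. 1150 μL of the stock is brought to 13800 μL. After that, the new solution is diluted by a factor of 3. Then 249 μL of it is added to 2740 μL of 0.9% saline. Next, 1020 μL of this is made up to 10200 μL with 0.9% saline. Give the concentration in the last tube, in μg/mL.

14.9 μg/mL

Overall dilution factor = 12 × 3 × 12.00 × 10 = 4321.
64.3 g/L / 4321 = 0.0149 g/L = 14.9 μg/mL.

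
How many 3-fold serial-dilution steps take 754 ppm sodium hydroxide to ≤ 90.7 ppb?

9

Need 3ⁿ ≥ 8313, so n ≥ log(8313)/log(3) = 8.22.
Minimum whole steps: n = 9.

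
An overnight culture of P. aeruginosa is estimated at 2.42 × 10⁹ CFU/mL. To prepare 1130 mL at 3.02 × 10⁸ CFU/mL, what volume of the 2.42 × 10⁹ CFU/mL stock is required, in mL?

141 mL

V₁ = C₂V₂/C₁ = 3.02 × 10⁸ × 1130 / 2.42 × 10⁹ = 141 mL.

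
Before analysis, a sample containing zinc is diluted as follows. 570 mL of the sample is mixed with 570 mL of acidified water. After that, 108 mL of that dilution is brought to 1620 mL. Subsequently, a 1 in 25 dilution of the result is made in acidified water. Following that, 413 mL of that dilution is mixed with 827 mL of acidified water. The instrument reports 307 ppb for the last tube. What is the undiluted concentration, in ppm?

691 ppm

Overall dilution factor = 2 × 15 × 25 × 3.002 = 2252.
Original = 307 ppb × 2252 = 6.91 × 10⁵ ppb = 691 ppm.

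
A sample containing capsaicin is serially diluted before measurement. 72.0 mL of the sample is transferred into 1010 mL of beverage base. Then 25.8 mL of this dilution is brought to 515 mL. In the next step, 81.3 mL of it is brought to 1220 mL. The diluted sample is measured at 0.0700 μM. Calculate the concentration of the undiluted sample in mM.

0.315 mM

Overall dilution factor = 15.03 × 19.96 × 15.01 = 4501.
Original = 0.0700 μM × 4501 = 315 μM = 0.315 mM.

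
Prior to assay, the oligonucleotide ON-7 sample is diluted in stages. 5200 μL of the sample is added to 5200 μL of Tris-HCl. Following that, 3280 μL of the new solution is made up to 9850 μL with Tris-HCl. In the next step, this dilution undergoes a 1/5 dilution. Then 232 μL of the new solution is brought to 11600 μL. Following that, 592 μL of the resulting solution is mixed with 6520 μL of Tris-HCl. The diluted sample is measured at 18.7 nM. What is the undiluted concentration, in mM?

Overall dilution factor = 2 × 3.003 × 5 × 50 × 12.01 = 1.80 × 10⁴.
Original = 18.7 nM × 1.80 × 10⁴ = 3.37 × 10⁵ nM = 0.337 mM.

0.337 mM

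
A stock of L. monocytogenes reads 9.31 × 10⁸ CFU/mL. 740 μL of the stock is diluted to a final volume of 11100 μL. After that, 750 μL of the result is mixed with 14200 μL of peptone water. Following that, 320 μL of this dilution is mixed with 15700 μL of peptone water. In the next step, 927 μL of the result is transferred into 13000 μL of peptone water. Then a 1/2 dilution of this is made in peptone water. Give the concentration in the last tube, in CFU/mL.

Overall dilution factor = 15 × 19.93 × 50.06 × 15.02 × 2 = 4.50 × 10⁵.
9.31 × 10⁸ CFU/mL / 4.50 × 10⁵ = 2070 CFU/mL.

2070 CFU/mL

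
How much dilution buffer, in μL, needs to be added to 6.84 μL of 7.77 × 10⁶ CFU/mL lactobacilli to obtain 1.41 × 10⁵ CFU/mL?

370 μL

V₂ = C₁V₁/C₂ = 7.77 × 10⁶ × 6.84 / 1.41 × 10⁵ = 377 μL.
Diluent to add = V₂ − V₁ = 377 − 6.84 = 370 μL.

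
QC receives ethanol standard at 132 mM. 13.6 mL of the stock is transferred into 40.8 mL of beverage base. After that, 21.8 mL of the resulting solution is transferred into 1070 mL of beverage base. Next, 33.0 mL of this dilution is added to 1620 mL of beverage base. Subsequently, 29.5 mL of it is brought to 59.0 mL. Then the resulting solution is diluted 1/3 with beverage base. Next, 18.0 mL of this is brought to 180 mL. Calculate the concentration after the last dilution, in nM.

Overall dilution factor = 4 × 50.08 × 50.09 × 2 × 3 × 10 = 6.02 × 10⁵.
132 mM / 6.02 × 10⁵ = 2.19 × 10⁻⁴ mM = 219 nM.

219 nM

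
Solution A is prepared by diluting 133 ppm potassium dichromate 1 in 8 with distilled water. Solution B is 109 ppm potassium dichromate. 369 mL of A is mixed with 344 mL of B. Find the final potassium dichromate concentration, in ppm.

C_A = 133 ppm / 8 = 16.6 ppm.
C_mix = (C_A·V_A + C_B·V_B)/(V_A + V_B) = (16.6×369 + 109×344) / 713.0 = 61.2 ppm.

61.2 ppm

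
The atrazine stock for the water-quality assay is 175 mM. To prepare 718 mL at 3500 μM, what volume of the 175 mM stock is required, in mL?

3500 μM = 3.50 mM.
V₁ = C₂V₂/C₁ = 3.50 × 718 / 175 = 14.4 mL.

14.4 mL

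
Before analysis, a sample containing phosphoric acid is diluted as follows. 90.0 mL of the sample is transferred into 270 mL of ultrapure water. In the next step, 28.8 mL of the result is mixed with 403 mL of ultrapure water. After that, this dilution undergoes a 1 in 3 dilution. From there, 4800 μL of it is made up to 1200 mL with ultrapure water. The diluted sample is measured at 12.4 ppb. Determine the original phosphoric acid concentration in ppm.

558 ppm

Overall dilution factor = 4 × 14.99 × 3 × 250 = 4.50 × 10⁴.
Original = 12.4 ppb × 4.50 × 10⁴ = 5.58 × 10⁵ ppb = 558 ppm.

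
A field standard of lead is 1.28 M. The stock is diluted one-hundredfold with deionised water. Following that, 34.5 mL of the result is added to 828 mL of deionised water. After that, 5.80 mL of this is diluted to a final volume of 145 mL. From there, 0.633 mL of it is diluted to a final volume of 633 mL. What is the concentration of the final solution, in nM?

Overall dilution factor = 100 × 25 × 25 × 1000 = 6.25 × 10⁷.
1.28 M / 6.25 × 10⁷ = 2.05 × 10⁻⁸ M = 20.5 nM.

20.5 nM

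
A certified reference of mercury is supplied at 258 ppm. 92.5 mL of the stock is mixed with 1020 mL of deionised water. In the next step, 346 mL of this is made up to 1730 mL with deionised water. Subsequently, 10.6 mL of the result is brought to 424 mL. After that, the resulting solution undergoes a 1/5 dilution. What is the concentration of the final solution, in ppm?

0.0215 ppm

Overall dilution factor = 12.03 × 5 × 40 × 5 = 1.20 × 10⁴.
258 ppm / 1.20 × 10⁴ = 0.0215 ppm.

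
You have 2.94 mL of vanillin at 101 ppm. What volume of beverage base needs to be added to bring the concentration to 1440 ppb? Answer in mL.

1440 ppb = 1.44 ppm.
V₂ = C₁V₁/C₂ = 101 × 2.94 / 1.44 = 206 mL.
Diluent to add = V₂ − V₁ = 206 − 2.94 = 203 mL.

203 mL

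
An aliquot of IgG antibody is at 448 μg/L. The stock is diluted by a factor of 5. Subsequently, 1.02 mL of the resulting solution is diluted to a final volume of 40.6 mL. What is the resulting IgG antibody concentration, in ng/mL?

2.25 ng/mL

Overall dilution factor = 5 × 39.80 = 199.
448 μg/L / 199 = 2.25 μg/L = 2.25 ng/mL.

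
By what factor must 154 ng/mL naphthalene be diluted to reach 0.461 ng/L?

3.34 × 10⁵

Factor = C₀/C_target = 154 ng/mL / 0.461 ng/L = 3.34 × 10⁵.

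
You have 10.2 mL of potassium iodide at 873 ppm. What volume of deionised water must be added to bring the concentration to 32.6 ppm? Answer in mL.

263 mL

V₂ = C₁V₁/C₂ = 873 × 10.2 / 32.6 = 273 mL.
Diluent to add = V₂ − V₁ = 273 − 10.2 = 263 mL.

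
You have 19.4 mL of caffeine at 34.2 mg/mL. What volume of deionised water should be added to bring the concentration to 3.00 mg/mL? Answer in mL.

202 mL

V₂ = C₁V₁/C₂ = 34.2 × 19.4 / 3.00 = 221 mL.
Diluent to add = V₂ − V₁ = 221 − 19.4 = 202 mL.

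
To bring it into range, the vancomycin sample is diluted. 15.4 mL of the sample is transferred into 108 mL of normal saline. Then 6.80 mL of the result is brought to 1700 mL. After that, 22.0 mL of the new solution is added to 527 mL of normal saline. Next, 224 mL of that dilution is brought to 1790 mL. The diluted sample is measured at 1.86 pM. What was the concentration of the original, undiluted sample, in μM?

Overall dilution factor = 8.013 × 250 × 24.95 × 7.991 = 3.99 × 10⁵.
Original = 1.86 pM × 3.99 × 10⁵ = 7.43 × 10⁵ pM = 0.743 μM.

0.743 μM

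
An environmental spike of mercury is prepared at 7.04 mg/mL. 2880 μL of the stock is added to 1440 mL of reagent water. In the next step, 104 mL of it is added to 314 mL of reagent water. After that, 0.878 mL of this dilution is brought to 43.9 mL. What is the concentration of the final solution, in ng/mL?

69.9 ng/mL

Overall dilution factor = 501 × 4.019 × 50 = 1.01 × 10⁵.
7.04 mg/mL / 1.01 × 10⁵ = 6.99 × 10⁻⁵ mg/mL = 69.9 ng/mL.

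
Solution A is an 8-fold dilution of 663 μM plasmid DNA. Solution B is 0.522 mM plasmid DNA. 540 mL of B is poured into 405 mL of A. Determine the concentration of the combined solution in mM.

0.334 mM

C_A = 663 μM / 8 = 82.9 μM.
C_B = 0.522 mM = 522 μM.
C_mix = (C_A·V_A + C_B·V_B)/(V_A + V_B) = (82.9×405 + 522×540) / 945.0 = 334 μM = 0.334 mM.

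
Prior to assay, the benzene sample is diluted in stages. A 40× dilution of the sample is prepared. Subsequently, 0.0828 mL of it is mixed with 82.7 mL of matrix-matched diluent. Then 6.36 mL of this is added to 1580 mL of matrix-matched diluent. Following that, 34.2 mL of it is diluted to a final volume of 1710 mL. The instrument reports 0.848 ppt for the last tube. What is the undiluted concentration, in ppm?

Overall dilution factor = 40 × 999.8 × 249.4 × 50 = 4.99 × 10⁸.
Original = 0.848 ppt × 4.99 × 10⁸ = 4.23 × 10⁸ ppt = 423 ppm.

423 ppm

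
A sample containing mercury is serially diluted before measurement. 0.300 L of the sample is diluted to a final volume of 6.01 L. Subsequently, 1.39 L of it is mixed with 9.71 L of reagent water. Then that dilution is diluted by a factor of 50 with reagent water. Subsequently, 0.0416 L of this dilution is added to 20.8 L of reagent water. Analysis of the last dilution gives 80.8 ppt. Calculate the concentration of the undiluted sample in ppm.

324 ppm

Overall dilution factor = 20.03 × 7.986 × 50 × 501 = 4.01 × 10⁶.
Original = 80.8 ppt × 4.01 × 10⁶ = 3.24 × 10⁸ ppt = 324 ppm.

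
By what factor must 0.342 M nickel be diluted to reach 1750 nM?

1.95 × 10⁵

Factor = C₀/C_target = 0.342 M / 1750 nM = 1.95 × 10⁵.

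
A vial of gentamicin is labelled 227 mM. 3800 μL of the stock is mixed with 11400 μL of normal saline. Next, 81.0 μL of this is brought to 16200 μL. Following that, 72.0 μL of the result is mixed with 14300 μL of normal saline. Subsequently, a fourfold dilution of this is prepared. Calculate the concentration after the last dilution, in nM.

Overall dilution factor = 4 × 200 × 199.6 × 4 = 6.39 × 10⁵.
227 mM / 6.39 × 10⁵ = 3.55 × 10⁻⁴ mM = 355 nM.

355 nM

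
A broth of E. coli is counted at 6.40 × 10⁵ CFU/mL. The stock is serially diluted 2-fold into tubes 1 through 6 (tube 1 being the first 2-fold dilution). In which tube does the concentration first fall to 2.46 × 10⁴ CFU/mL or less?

Tube n has concentration 6.40 × 10⁵ CFU/mL / 2ⁿ.
Need 2ⁿ ≥ 6.40 × 10⁵ CFU/mL / 2.46 × 10⁴ CFU/mL = 26.0, so n ≥ 4.70.
First such tube: n = 5.

tube 5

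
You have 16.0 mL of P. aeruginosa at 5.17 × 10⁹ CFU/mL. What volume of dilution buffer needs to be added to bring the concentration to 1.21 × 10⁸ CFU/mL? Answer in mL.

668 mL

V₂ = C₁V₁/C₂ = 5.17 × 10⁹ × 16.0 / 1.21 × 10⁸ = 684 mL.
Diluent to add = V₂ − V₁ = 684 − 16.0 = 668 mL.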